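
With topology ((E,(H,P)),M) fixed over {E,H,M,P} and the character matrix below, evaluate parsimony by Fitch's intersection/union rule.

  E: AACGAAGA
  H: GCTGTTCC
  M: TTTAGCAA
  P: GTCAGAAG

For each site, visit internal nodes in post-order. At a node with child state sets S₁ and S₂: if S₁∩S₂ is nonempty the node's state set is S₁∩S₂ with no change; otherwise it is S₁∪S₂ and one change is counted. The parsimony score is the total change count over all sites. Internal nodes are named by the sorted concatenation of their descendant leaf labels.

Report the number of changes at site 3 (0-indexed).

2

HP@0: {G} ∩ {G} = {G} (intersection, +0)
EHP@0: {A} ∪ {G} = {A,G} (union, +1)
EHMP@0: {A,G} ∪ {T} = {A,G,T} (union, +1)
HP@1: {C} ∪ {T} = {C,T} (union, +1)
EHP@1: {A} ∪ {C,T} = {A,C,T} (union, +1)
EHMP@1: {A,C,T} ∩ {T} = {T} (intersection, +0)
HP@2: {T} ∪ {C} = {C,T} (union, +1)
EHP@2: {C} ∩ {C,T} = {C} (intersection, +0)
EHMP@2: {C} ∪ {T} = {C,T} (union, +1)
HP@3: {G} ∪ {A} = {A,G} (union, +1)
EHP@3: {G} ∩ {A,G} = {G} (intersection, +0)
EHMP@3: {G} ∪ {A} = {A,G} (union, +1)
HP@4: {T} ∪ {G} = {G,T} (union, +1)
EHP@4: {A} ∪ {G,T} = {A,G,T} (union, +1)
EHMP@4: {A,G,T} ∩ {G} = {G} (intersection, +0)
HP@5: {T} ∪ {A} = {A,T} (union, +1)
EHP@5: {A} ∩ {A,T} = {A} (intersection, +0)
EHMP@5: {A} ∪ {C} = {A,C} (union, +1)
HP@6: {C} ∪ {A} = {A,C} (union, +1)
EHP@6: {G} ∪ {A,C} = {A,C,G} (union, +1)
EHMP@6: {A,C,G} ∩ {A} = {A} (intersection, +0)
HP@7: {C} ∪ {G} = {C,G} (union, +1)
EHP@7: {A} ∪ {C,G} = {A,C,G} (union, +1)
EHMP@7: {A,C,G} ∩ {A} = {A} (intersection, +0)
per-site changes: [2, 2, 2, 2, 2, 2, 2, 2]; total = 16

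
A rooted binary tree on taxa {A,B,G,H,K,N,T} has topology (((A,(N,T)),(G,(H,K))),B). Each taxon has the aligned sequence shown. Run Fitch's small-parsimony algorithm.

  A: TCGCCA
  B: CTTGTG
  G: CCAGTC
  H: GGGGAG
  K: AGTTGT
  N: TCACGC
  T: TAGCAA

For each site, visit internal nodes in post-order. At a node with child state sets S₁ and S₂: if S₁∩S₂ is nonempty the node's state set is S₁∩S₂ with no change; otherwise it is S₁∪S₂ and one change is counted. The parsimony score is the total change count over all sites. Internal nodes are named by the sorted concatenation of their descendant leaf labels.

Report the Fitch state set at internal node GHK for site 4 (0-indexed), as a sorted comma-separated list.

A,G,T

site 0, node NT: N={T} ∩ T={T} → {T} (+0)
site 0, node ANT: A={T} ∩ NT={T} → {T} (+0)
site 0, node HK: H={G} ∪ K={A} → {A,G} (+1)
site 0, node GHK: G={C} ∪ HK={A,G} → {A,C,G} (+1)
site 0, node AGHKNT: ANT={T} ∪ GHK={A,C,G} → {A,C,G,T} (+1)
site 0, node ABGHKNT: AGHKNT={A,C,G,T} ∩ B={C} → {C} (+0)
site 1, node NT: N={C} ∪ T={A} → {A,C} (+1)
site 1, node ANT: A={C} ∩ NT={A,C} → {C} (+0)
site 1, node HK: H={G} ∩ K={G} → {G} (+0)
site 1, node GHK: G={C} ∪ HK={G} → {C,G} (+1)
site 1, node AGHKNT: ANT={C} ∩ GHK={C,G} → {C} (+0)
site 1, node ABGHKNT: AGHKNT={C} ∪ B={T} → {C,T} (+1)
site 2, node NT: N={A} ∪ T={G} → {A,G} (+1)
site 2, node ANT: A={G} ∩ NT={A,G} → {G} (+0)
site 2, node HK: H={G} ∪ K={T} → {G,T} (+1)
site 2, node GHK: G={A} ∪ HK={G,T} → {A,G,T} (+1)
site 2, node AGHKNT: ANT={G} ∩ GHK={A,G,T} → {G} (+0)
site 2, node ABGHKNT: AGHKNT={G} ∪ B={T} → {G,T} (+1)
site 3, node NT: N={C} ∩ T={C} → {C} (+0)
site 3, node ANT: A={C} ∩ NT={C} → {C} (+0)
site 3, node HK: H={G} ∪ K={T} → {G,T} (+1)
site 3, node GHK: G={G} ∩ HK={G,T} → {G} (+0)
site 3, node AGHKNT: ANT={C} ∪ GHK={G} → {C,G} (+1)
site 3, node ABGHKNT: AGHKNT={C,G} ∩ B={G} → {G} (+0)
site 4, node NT: N={G} ∪ T={A} → {A,G} (+1)
site 4, node ANT: A={C} ∪ NT={A,G} → {A,C,G} (+1)
site 4, node HK: H={A} ∪ K={G} → {A,G} (+1)
site 4, node GHK: G={T} ∪ HK={A,G} → {A,G,T} (+1)
site 4, node AGHKNT: ANT={A,C,G} ∩ GHK={A,G,T} → {A,G} (+0)
site 4, node ABGHKNT: AGHKNT={A,G} ∪ B={T} → {A,G,T} (+1)
site 5, node NT: N={C} ∪ T={A} → {A,C} (+1)
site 5, node ANT: A={A} ∩ NT={A,C} → {A} (+0)
site 5, node HK: H={G} ∪ K={T} → {G,T} (+1)
site 5, node GHK: G={C} ∪ HK={G,T} → {C,G,T} (+1)
site 5, node AGHKNT: ANT={A} ∪ GHK={C,G,T} → {A,C,G,T} (+1)
site 5, node ABGHKNT: AGHKNT={A,C,G,T} ∩ B={G} → {G} (+0)
per-site changes: [3, 3, 4, 2, 5, 4]; total = 21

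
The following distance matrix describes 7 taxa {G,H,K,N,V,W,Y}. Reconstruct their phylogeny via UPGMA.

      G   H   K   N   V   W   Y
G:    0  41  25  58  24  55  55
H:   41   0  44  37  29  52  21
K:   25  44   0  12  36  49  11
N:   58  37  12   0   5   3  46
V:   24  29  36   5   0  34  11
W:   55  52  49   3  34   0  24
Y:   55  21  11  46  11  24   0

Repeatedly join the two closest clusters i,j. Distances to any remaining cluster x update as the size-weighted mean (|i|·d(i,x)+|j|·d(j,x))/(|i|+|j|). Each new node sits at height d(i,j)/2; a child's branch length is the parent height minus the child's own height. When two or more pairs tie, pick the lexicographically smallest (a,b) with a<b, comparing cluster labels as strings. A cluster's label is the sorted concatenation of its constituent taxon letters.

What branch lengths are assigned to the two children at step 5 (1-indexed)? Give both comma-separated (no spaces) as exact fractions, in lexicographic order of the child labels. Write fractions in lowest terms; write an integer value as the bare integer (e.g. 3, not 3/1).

183/10,52/15

step 1: merge (N,W) at d=3; branch lengths N→3/2, W→3/2; new cluster NW
  updated: d(G,NW)=113/2, d(H,NW)=89/2, d(K,NW)=61/2, d(NW,V)=39/2, d(NW,Y)=35
step 2: merge (K,Y) at d=11; branch lengths K→11/2, Y→11/2; new cluster KY
  updated: d(G,KY)=40, d(H,KY)=65/2, d(KY,NW)=131/4, d(KY,V)=47/2
step 3: merge (NW,V) at d=39/2; branch lengths NW→33/4, V→39/4; new cluster NVW
  updated: d(G,NVW)=137/3, d(H,NVW)=118/3, d(KY,NVW)=89/3
step 4: merge (KY,NVW) at d=89/3; branch lengths KY→28/3, NVW→61/12; new cluster KNVWY
  updated: d(G,KNVWY)=217/5, d(H,KNVWY)=183/5
step 5: merge (H,KNVWY) at d=183/5; branch lengths H→183/10, KNVWY→52/15; new cluster HKNVWY
  updated: d(G,HKNVWY)=43
step 6: merge (G,HKNVWY) at d=43; branch lengths G→43/2, HKNVWY→16/5; new cluster GHKNVWY
final tree: (G:43/2,(H:183/10,((K:11/2,Y:11/2):28/3,((N:3/2,W:3/2):33/4,V:39/4):61/12):52/15):16/5)
total length: 5573/60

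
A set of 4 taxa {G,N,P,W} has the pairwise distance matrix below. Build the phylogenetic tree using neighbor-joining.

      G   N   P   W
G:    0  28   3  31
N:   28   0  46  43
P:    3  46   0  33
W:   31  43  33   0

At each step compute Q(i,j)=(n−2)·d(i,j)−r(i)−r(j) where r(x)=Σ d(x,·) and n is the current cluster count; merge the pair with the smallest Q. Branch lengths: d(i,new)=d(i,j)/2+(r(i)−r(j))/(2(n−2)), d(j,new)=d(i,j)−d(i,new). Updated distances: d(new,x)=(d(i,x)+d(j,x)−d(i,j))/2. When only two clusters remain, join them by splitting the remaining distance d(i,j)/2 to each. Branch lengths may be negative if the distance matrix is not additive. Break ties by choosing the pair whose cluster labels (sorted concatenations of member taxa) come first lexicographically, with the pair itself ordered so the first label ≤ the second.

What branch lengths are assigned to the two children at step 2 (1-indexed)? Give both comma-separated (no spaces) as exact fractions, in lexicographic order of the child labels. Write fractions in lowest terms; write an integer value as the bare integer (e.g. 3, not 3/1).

23/2,24

1. join G+P (d=3, Q=-138) ⇒ GP; edges |G|=-7/2, |P|=13/2
  updated: d(GP,N)=71/2, d(GP,W)=61/2
2. join GP+N (d=71/2, Q=-109) ⇒ GNP; edges |GP|=23/2, |N|=24
  updated: d(GNP,W)=19
3. join GNP+W (d=19) ⇒ GNPW; edges |GNP|=19/2, |W|=19/2
final tree: (((G:-7/2,P:13/2):23/2,N:24):19/2,W:19/2)
total length: 115/2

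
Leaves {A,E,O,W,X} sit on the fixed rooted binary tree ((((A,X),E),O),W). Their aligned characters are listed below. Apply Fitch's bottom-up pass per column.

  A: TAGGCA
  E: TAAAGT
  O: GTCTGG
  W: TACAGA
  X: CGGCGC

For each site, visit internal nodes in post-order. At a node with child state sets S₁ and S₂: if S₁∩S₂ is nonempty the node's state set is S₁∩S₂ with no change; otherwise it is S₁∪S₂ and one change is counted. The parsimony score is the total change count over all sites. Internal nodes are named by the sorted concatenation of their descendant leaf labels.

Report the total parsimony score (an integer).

AX@0: {T} ∪ {C} = {C,T} (union, +1)
AEX@0: {C,T} ∩ {T} = {T} (intersection, +0)
AEOX@0: {T} ∪ {G} = {G,T} (union, +1)
AEOWX@0: {G,T} ∩ {T} = {T} (intersection, +0)
AX@1: {A} ∪ {G} = {A,G} (union, +1)
AEX@1: {A,G} ∩ {A} = {A} (intersection, +0)
AEOX@1: {A} ∪ {T} = {A,T} (union, +1)
AEOWX@1: {A,T} ∩ {A} = {A} (intersection, +0)
AX@2: {G} ∩ {G} = {G} (intersection, +0)
AEX@2: {G} ∪ {A} = {A,G} (union, +1)
AEOX@2: {A,G} ∪ {C} = {A,C,G} (union, +1)
AEOWX@2: {A,C,G} ∩ {C} = {C} (intersection, +0)
AX@3: {G} ∪ {C} = {C,G} (union, +1)
AEX@3: {C,G} ∪ {A} = {A,C,G} (union, +1)
AEOX@3: {A,C,G} ∪ {T} = {A,C,G,T} (union, +1)
AEOWX@3: {A,C,G,T} ∩ {A} = {A} (intersection, +0)
AX@4: {C} ∪ {G} = {C,G} (union, +1)
AEX@4: {C,G} ∩ {G} = {G} (intersection, +0)
AEOX@4: {G} ∩ {G} = {G} (intersection, +0)
AEOWX@4: {G} ∩ {G} = {G} (intersection, +0)
AX@5: {A} ∪ {C} = {A,C} (union, +1)
AEX@5: {A,C} ∪ {T} = {A,C,T} (union, +1)
AEOX@5: {A,C,T} ∪ {G} = {A,C,G,T} (union, +1)
AEOWX@5: {A,C,G,T} ∩ {A} = {A} (intersection, +0)
per-site changes: [2, 2, 2, 3, 1, 3]; total = 13

13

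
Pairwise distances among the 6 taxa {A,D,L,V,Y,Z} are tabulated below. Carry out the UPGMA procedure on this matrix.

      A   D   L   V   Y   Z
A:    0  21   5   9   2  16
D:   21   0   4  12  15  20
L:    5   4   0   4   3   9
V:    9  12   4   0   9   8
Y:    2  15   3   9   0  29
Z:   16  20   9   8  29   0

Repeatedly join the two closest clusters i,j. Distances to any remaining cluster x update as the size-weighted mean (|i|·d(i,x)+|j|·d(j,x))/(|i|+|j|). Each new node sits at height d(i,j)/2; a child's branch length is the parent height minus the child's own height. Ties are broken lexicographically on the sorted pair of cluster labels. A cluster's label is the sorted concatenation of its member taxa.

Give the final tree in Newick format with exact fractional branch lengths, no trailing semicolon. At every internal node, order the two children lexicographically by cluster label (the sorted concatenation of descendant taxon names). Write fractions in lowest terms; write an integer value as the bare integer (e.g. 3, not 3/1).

1. join A+Y (d=2) ⇒ AY; edges |A|=1, |Y|=1
  updated: d(AY,D)=18, d(AY,L)=4, d(AY,V)=9, d(AY,Z)=45/2
2. join AY+L (d=4) ⇒ ALY; edges |AY|=1, |L|=2
  updated: d(ALY,D)=40/3, d(ALY,V)=22/3, d(ALY,Z)=18
3. join ALY+V (d=22/3) ⇒ ALVY; edges |ALY|=5/3, |V|=11/3
  updated: d(ALVY,D)=13, d(ALVY,Z)=31/2
4. join ALVY+D (d=13) ⇒ ADLVY; edges |ALVY|=17/6, |D|=13/2
  updated: d(ADLVY,Z)=82/5
5. join ADLVY+Z (d=82/5) ⇒ ADLVYZ; edges |ADLVY|=17/10, |Z|=41/5
final tree: (((((A:1,Y:1):1,L:2):5/3,V:11/3):17/6,D:13/2):17/10,Z:41/5)
total length: 887/30

(((((A:1,Y:1):1,L:2):5/3,V:11/3):17/6,D:13/2):17/10,Z:41/5)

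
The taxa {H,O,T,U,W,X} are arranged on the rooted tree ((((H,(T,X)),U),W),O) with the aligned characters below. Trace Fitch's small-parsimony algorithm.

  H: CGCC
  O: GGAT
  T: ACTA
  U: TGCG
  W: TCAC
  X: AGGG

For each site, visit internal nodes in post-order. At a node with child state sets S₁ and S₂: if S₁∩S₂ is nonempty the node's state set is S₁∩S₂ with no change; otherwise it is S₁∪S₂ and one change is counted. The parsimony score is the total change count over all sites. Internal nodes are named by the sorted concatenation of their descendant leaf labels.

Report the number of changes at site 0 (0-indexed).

3

[col 0] TX: children T:{A}, X:{A} ∩→ {A}; cost 0
[col 0] HTX: children H:{C}, TX:{A} ∪→ {A,C}; cost 1
[col 0] HTUX: children HTX:{A,C}, U:{T} ∪→ {A,C,T}; cost 1
[col 0] HTUWX: children HTUX:{A,C,T}, W:{T} ∩→ {T}; cost 0
[col 0] HOTUWX: children HTUWX:{T}, O:{G} ∪→ {G,T}; cost 1
[col 1] TX: children T:{C}, X:{G} ∪→ {C,G}; cost 1
[col 1] HTX: children H:{G}, TX:{C,G} ∩→ {G}; cost 0
[col 1] HTUX: children HTX:{G}, U:{G} ∩→ {G}; cost 0
[col 1] HTUWX: children HTUX:{G}, W:{C} ∪→ {C,G}; cost 1
[col 1] HOTUWX: children HTUWX:{C,G}, O:{G} ∩→ {G}; cost 0
[col 2] TX: children T:{T}, X:{G} ∪→ {G,T}; cost 1
[col 2] HTX: children H:{C}, TX:{G,T} ∪→ {C,G,T}; cost 1
[col 2] HTUX: children HTX:{C,G,T}, U:{C} ∩→ {C}; cost 0
[col 2] HTUWX: children HTUX:{C}, W:{A} ∪→ {A,C}; cost 1
[col 2] HOTUWX: children HTUWX:{A,C}, O:{A} ∩→ {A}; cost 0
[col 3] TX: children T:{A}, X:{G} ∪→ {A,G}; cost 1
[col 3] HTX: children H:{C}, TX:{A,G} ∪→ {A,C,G}; cost 1
[col 3] HTUX: children HTX:{A,C,G}, U:{G} ∩→ {G}; cost 0
[col 3] HTUWX: children HTUX:{G}, W:{C} ∪→ {C,G}; cost 1
[col 3] HOTUWX: children HTUWX:{C,G}, O:{T} ∪→ {C,G,T}; cost 1
per-site changes: [3, 2, 3, 4]; total = 12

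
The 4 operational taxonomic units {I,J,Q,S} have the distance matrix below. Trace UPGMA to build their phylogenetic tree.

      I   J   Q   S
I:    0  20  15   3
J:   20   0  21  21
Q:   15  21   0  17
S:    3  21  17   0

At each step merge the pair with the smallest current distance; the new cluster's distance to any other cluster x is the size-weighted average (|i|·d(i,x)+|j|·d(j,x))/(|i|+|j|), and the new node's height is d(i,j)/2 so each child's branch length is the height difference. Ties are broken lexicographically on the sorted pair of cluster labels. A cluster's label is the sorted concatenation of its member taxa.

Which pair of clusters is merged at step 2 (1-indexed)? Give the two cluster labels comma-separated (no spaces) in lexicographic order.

iteration 1: select I,S (d=3); attach at lengths (3/2, 3/2); label the merged cluster IS
  updated: d(IS,J)=41/2, d(IS,Q)=16
iteration 2: select IS,Q (d=16); attach at lengths (13/2, 8); label the merged cluster IQS
  updated: d(IQS,J)=62/3
iteration 3: select IQS,J (d=62/3); attach at lengths (7/3, 31/3); label the merged cluster IJQS
final tree: (((I:3/2,S:3/2):13/2,Q:8):7/3,J:31/3)
total length: 181/6

IS,Q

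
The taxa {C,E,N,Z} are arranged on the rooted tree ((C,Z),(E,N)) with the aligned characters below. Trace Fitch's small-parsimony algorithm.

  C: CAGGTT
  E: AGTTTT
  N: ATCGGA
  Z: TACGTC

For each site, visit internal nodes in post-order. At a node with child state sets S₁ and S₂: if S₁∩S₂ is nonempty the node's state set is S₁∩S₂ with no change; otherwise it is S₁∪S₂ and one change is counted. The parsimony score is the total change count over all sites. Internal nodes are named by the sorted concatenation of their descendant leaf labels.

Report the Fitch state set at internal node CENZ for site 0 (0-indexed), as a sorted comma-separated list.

CZ@0: {C} ∪ {T} = {C,T} (union, +1)
EN@0: {A} ∩ {A} = {A} (intersection, +0)
CENZ@0: {C,T} ∪ {A} = {A,C,T} (union, +1)
CZ@1: {A} ∩ {A} = {A} (intersection, +0)
EN@1: {G} ∪ {T} = {G,T} (union, +1)
CENZ@1: {A} ∪ {G,T} = {A,G,T} (union, +1)
CZ@2: {G} ∪ {C} = {C,G} (union, +1)
EN@2: {T} ∪ {C} = {C,T} (union, +1)
CENZ@2: {C,G} ∩ {C,T} = {C} (intersection, +0)
CZ@3: {G} ∩ {G} = {G} (intersection, +0)
EN@3: {T} ∪ {G} = {G,T} (union, +1)
CENZ@3: {G} ∩ {G,T} = {G} (intersection, +0)
CZ@4: {T} ∩ {T} = {T} (intersection, +0)
EN@4: {T} ∪ {G} = {G,T} (union, +1)
CENZ@4: {T} ∩ {G,T} = {T} (intersection, +0)
CZ@5: {T} ∪ {C} = {C,T} (union, +1)
EN@5: {T} ∪ {A} = {A,T} (union, +1)
CENZ@5: {C,T} ∩ {A,T} = {T} (intersection, +0)
per-site changes: [2, 2, 2, 1, 1, 2]; total = 10

A,C,T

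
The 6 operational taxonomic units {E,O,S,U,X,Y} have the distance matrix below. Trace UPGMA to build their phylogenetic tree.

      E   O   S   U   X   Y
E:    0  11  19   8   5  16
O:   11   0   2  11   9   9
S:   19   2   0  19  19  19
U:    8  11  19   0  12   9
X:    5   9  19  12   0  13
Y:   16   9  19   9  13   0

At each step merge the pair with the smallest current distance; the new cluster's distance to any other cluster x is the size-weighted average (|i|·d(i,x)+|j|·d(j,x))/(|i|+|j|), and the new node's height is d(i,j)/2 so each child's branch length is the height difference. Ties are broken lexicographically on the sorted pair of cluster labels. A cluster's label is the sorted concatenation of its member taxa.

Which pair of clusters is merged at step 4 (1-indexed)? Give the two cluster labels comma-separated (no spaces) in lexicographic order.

EX,UY

1. join O+S (d=2) ⇒ OS; edges |O|=1, |S|=1
  updated: d(E,OS)=15, d(OS,U)=15, d(OS,X)=14, d(OS,Y)=14
2. join E+X (d=5) ⇒ EX; edges |E|=5/2, |X|=5/2
  updated: d(EX,OS)=29/2, d(EX,U)=10, d(EX,Y)=29/2
3. join U+Y (d=9) ⇒ UY; edges |U|=9/2, |Y|=9/2
  updated: d(EX,UY)=49/4, d(OS,UY)=29/2
4. join EX+UY (d=49/4) ⇒ EUXY; edges |EX|=29/8, |UY|=13/8
  updated: d(EUXY,OS)=29/2
5. join EUXY+OS (d=29/2) ⇒ EOSUXY; edges |EUXY|=9/8, |OS|=25/4
final tree: (((E:5/2,X:5/2):29/8,(U:9/2,Y:9/2):13/8):9/8,(O:1,S:1):25/4)
total length: 229/8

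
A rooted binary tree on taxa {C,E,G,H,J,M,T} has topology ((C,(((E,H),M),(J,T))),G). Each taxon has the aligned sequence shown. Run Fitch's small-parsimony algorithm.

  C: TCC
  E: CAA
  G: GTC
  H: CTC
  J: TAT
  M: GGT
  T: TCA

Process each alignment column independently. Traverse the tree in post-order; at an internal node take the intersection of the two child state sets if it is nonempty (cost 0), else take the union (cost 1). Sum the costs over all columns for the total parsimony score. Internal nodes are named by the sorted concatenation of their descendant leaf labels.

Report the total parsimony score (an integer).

12

EH@0: {C} ∩ {C} = {C} (intersection, +0)
EHM@0: {C} ∪ {G} = {C,G} (union, +1)
JT@0: {T} ∩ {T} = {T} (intersection, +0)
EHJMT@0: {C,G} ∪ {T} = {C,G,T} (union, +1)
CEHJMT@0: {T} ∩ {C,G,T} = {T} (intersection, +0)
CEGHJMT@0: {T} ∪ {G} = {G,T} (union, +1)
EH@1: {A} ∪ {T} = {A,T} (union, +1)
EHM@1: {A,T} ∪ {G} = {A,G,T} (union, +1)
JT@1: {A} ∪ {C} = {A,C} (union, +1)
EHJMT@1: {A,G,T} ∩ {A,C} = {A} (intersection, +0)
CEHJMT@1: {C} ∪ {A} = {A,C} (union, +1)
CEGHJMT@1: {A,C} ∪ {T} = {A,C,T} (union, +1)
EH@2: {A} ∪ {C} = {A,C} (union, +1)
EHM@2: {A,C} ∪ {T} = {A,C,T} (union, +1)
JT@2: {T} ∪ {A} = {A,T} (union, +1)
EHJMT@2: {A,C,T} ∩ {A,T} = {A,T} (intersection, +0)
CEHJMT@2: {C} ∪ {A,T} = {A,C,T} (union, +1)
CEGHJMT@2: {A,C,T} ∩ {C} = {C} (intersection, +0)
per-site changes: [3, 5, 4]; total = 12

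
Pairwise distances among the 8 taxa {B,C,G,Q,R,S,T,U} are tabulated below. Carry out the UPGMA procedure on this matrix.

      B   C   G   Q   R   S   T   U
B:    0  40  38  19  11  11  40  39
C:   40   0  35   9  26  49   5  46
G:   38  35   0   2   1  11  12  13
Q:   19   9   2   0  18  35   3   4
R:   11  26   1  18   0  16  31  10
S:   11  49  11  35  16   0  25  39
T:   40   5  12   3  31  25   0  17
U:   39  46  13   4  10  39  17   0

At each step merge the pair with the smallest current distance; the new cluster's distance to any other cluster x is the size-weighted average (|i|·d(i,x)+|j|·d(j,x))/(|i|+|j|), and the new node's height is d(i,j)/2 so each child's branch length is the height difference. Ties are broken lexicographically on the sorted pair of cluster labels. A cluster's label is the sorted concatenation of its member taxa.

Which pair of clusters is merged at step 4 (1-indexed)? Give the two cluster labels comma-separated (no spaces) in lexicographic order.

iteration 1: select G,R (d=1); attach at lengths (1/2, 1/2); label the merged cluster GR
  updated: d(B,GR)=49/2, d(C,GR)=61/2, d(GR,Q)=10, d(GR,S)=27/2, d(GR,T)=43/2, d(GR,U)=23/2
iteration 2: select Q,T (d=3); attach at lengths (3/2, 3/2); label the merged cluster QT
  updated: d(B,QT)=59/2, d(C,QT)=7, d(GR,QT)=63/4, d(QT,S)=30, d(QT,U)=21/2
iteration 3: select C,QT (d=7); attach at lengths (7/2, 2); label the merged cluster CQT
  updated: d(B,CQT)=33, d(CQT,GR)=62/3, d(CQT,S)=109/3, d(CQT,U)=67/3
iteration 4: select B,S (d=11); attach at lengths (11/2, 11/2); label the merged cluster BS
  updated: d(BS,CQT)=104/3, d(BS,GR)=19, d(BS,U)=39
iteration 5: select GR,U (d=23/2); attach at lengths (21/4, 23/4); label the merged cluster GRU
  updated: d(BS,GRU)=77/3, d(CQT,GRU)=191/9
iteration 6: select CQT,GRU (d=191/9); attach at lengths (64/9, 175/36); label the merged cluster CGQRTU
  updated: d(BS,CGQRTU)=181/6
iteration 7: select BS,CGQRTU (d=181/6); attach at lengths (115/12, 161/36); label the merged cluster BCGQRSTU
final tree: ((B:11/2,S:11/2):115/12,((C:7/2,(Q:3/2,T:3/2):2):64/9,((G:1/2,R:1/2):21/4,U:23/4):175/36):161/36)
total length: 2071/36

B,S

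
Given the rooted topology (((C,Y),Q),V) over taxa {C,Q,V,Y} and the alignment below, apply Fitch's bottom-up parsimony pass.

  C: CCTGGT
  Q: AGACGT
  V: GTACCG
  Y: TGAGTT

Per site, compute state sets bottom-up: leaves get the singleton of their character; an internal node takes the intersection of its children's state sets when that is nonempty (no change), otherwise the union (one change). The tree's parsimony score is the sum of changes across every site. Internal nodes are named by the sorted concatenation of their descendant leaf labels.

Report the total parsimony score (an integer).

[col 0] CY: children C:{C}, Y:{T} ∪→ {C,T}; cost 1
[col 0] CQY: children CY:{C,T}, Q:{A} ∪→ {A,C,T}; cost 1
[col 0] CQVY: children CQY:{A,C,T}, V:{G} ∪→ {A,C,G,T}; cost 1
[col 1] CY: children C:{C}, Y:{G} ∪→ {C,G}; cost 1
[col 1] CQY: children CY:{C,G}, Q:{G} ∩→ {G}; cost 0
[col 1] CQVY: children CQY:{G}, V:{T} ∪→ {G,T}; cost 1
[col 2] CY: children C:{T}, Y:{A} ∪→ {A,T}; cost 1
[col 2] CQY: children CY:{A,T}, Q:{A} ∩→ {A}; cost 0
[col 2] CQVY: children CQY:{A}, V:{A} ∩→ {A}; cost 0
[col 3] CY: children C:{G}, Y:{G} ∩→ {G}; cost 0
[col 3] CQY: children CY:{G}, Q:{C} ∪→ {C,G}; cost 1
[col 3] CQVY: children CQY:{C,G}, V:{C} ∩→ {C}; cost 0
[col 4] CY: children C:{G}, Y:{T} ∪→ {G,T}; cost 1
[col 4] CQY: children CY:{G,T}, Q:{G} ∩→ {G}; cost 0
[col 4] CQVY: children CQY:{G}, V:{C} ∪→ {C,G}; cost 1
[col 5] CY: children C:{T}, Y:{T} ∩→ {T}; cost 0
[col 5] CQY: children CY:{T}, Q:{T} ∩→ {T}; cost 0
[col 5] CQVY: children CQY:{T}, V:{G} ∪→ {G,T}; cost 1
per-site changes: [3, 2, 1, 1, 2, 1]; total = 10

10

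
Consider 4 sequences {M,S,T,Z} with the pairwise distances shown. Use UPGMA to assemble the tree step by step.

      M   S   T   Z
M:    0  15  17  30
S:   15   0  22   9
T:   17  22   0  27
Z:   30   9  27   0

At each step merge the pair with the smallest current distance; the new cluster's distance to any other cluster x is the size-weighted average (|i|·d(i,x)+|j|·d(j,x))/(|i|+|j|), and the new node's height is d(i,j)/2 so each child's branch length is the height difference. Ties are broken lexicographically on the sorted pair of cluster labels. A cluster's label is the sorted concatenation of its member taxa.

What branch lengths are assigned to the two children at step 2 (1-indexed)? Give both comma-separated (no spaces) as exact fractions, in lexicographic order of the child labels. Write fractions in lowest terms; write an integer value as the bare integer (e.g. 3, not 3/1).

17/2,17/2

iteration 1: select S,Z (d=9); attach at lengths (9/2, 9/2); label the merged cluster SZ
  updated: d(M,SZ)=45/2, d(SZ,T)=49/2
iteration 2: select M,T (d=17); attach at lengths (17/2, 17/2); label the merged cluster MT
  updated: d(MT,SZ)=47/2
iteration 3: select MT,SZ (d=47/2); attach at lengths (13/4, 29/4); label the merged cluster MSTZ
final tree: ((M:17/2,T:17/2):13/4,(S:9/2,Z:9/2):29/4)
total length: 73/2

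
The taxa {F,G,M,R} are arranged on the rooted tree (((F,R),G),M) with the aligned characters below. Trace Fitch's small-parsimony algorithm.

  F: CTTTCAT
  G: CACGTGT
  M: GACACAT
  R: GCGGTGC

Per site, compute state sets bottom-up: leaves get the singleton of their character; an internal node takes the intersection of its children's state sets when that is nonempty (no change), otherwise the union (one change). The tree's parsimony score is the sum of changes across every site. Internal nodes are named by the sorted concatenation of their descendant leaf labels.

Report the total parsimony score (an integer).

[col 0] FR: children F:{C}, R:{G} ∪→ {C,G}; cost 1
[col 0] FGR: children FR:{C,G}, G:{C} ∩→ {C}; cost 0
[col 0] FGMR: children FGR:{C}, M:{G} ∪→ {C,G}; cost 1
[col 1] FR: children F:{T}, R:{C} ∪→ {C,T}; cost 1
[col 1] FGR: children FR:{C,T}, G:{A} ∪→ {A,C,T}; cost 1
[col 1] FGMR: children FGR:{A,C,T}, M:{A} ∩→ {A}; cost 0
[col 2] FR: children F:{T}, R:{G} ∪→ {G,T}; cost 1
[col 2] FGR: children FR:{G,T}, G:{C} ∪→ {C,G,T}; cost 1
[col 2] FGMR: children FGR:{C,G,T}, M:{C} ∩→ {C}; cost 0
[col 3] FR: children F:{T}, R:{G} ∪→ {G,T}; cost 1
[col 3] FGR: children FR:{G,T}, G:{G} ∩→ {G}; cost 0
[col 3] FGMR: children FGR:{G}, M:{A} ∪→ {A,G}; cost 1
[col 4] FR: children F:{C}, R:{T} ∪→ {C,T}; cost 1
[col 4] FGR: children FR:{C,T}, G:{T} ∩→ {T}; cost 0
[col 4] FGMR: children FGR:{T}, M:{C} ∪→ {C,T}; cost 1
[col 5] FR: children F:{A}, R:{G} ∪→ {A,G}; cost 1
[col 5] FGR: children FR:{A,G}, G:{G} ∩→ {G}; cost 0
[col 5] FGMR: children FGR:{G}, M:{A} ∪→ {A,G}; cost 1
[col 6] FR: children F:{T}, R:{C} ∪→ {C,T}; cost 1
[col 6] FGR: children FR:{C,T}, G:{T} ∩→ {T}; cost 0
[col 6] FGMR: children FGR:{T}, M:{T} ∩→ {T}; cost 0
per-site changes: [2, 2, 2, 2, 2, 2, 1]; total = 13

13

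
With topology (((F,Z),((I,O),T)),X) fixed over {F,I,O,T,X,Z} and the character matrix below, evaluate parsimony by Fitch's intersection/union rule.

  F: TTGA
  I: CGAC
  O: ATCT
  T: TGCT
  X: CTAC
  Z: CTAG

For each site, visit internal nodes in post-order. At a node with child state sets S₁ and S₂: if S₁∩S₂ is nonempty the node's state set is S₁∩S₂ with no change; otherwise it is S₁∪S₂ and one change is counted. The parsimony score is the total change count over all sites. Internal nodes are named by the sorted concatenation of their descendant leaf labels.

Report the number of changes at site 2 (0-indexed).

3

site 0, node FZ: F={T} ∪ Z={C} → {C,T} (+1)
site 0, node IO: I={C} ∪ O={A} → {A,C} (+1)
site 0, node IOT: IO={A,C} ∪ T={T} → {A,C,T} (+1)
site 0, node FIOTZ: FZ={C,T} ∩ IOT={A,C,T} → {C,T} (+0)
site 0, node FIOTXZ: FIOTZ={C,T} ∩ X={C} → {C} (+0)
site 1, node FZ: F={T} ∩ Z={T} → {T} (+0)
site 1, node IO: I={G} ∪ O={T} → {G,T} (+1)
site 1, node IOT: IO={G,T} ∩ T={G} → {G} (+0)
site 1, node FIOTZ: FZ={T} ∪ IOT={G} → {G,T} (+1)
site 1, node FIOTXZ: FIOTZ={G,T} ∩ X={T} → {T} (+0)
site 2, node FZ: F={G} ∪ Z={A} → {A,G} (+1)
site 2, node IO: I={A} ∪ O={C} → {A,C} (+1)
site 2, node IOT: IO={A,C} ∩ T={C} → {C} (+0)
site 2, node FIOTZ: FZ={A,G} ∪ IOT={C} → {A,C,G} (+1)
site 2, node FIOTXZ: FIOTZ={A,C,G} ∩ X={A} → {A} (+0)
site 3, node FZ: F={A} ∪ Z={G} → {A,G} (+1)
site 3, node IO: I={C} ∪ O={T} → {C,T} (+1)
site 3, node IOT: IO={C,T} ∩ T={T} → {T} (+0)
site 3, node FIOTZ: FZ={A,G} ∪ IOT={T} → {A,G,T} (+1)
site 3, node FIOTXZ: FIOTZ={A,G,T} ∪ X={C} → {A,C,G,T} (+1)
per-site changes: [3, 2, 3, 4]; total = 12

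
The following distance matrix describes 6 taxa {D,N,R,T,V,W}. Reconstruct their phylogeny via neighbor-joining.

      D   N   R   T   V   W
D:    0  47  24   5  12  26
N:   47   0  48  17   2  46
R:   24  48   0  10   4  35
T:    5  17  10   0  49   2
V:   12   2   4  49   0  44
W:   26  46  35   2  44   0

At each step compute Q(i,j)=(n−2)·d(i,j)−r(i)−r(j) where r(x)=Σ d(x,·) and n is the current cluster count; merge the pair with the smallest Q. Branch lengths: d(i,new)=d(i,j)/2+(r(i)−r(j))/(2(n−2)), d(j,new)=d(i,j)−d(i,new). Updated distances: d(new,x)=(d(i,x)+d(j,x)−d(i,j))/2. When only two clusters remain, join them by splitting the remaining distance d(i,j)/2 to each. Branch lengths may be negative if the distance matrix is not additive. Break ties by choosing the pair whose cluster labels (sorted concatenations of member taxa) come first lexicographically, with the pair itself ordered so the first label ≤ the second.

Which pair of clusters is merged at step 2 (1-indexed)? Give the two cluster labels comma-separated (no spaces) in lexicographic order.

1. join N+V (d=2, Q=-263) ⇒ NV; edges |N|=57/8, |V|=-41/8
  updated: d(D,NV)=57/2, d(NV,R)=25, d(NV,T)=32, d(NV,W)=44
2. join T+W (d=2, Q=-150) ⇒ TW; edges |T|=-26/3, |W|=32/3
  updated: d(D,TW)=29/2, d(NV,TW)=37, d(R,TW)=43/2
3. join D+TW (d=29/2, Q=-111) ⇒ DTW; edges |D|=23/4, |TW|=35/4
  updated: d(DTW,NV)=51/2, d(DTW,R)=31/2
4. join DTW+NV (d=51/2, Q=-66) ⇒ DNTVW; edges |DTW|=8, |NV|=35/2
  updated: d(DNTVW,R)=15/2
5. join DNTVW+R (d=15/2) ⇒ DNRTVW; edges |DNTVW|=15/4, |R|=15/4
final tree: (((D:23/4,(T:-26/3,W:32/3):35/4):8,(N:57/8,V:-41/8):35/2):15/4,R:15/4)
total length: 103/2

T,W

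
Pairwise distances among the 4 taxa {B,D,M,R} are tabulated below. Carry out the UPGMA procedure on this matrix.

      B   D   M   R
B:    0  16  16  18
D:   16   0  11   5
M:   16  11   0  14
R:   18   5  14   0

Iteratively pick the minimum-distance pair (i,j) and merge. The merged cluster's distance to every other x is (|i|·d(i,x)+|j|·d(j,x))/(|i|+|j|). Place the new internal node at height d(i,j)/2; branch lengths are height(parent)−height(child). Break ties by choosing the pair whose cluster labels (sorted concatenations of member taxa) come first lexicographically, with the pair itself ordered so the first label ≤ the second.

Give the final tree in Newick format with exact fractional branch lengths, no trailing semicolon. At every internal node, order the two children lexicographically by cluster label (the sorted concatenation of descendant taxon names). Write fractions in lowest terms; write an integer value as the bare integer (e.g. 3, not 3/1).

step 1: merge (D,R) at d=5; branch lengths D→5/2, R→5/2; new cluster DR
  updated: d(B,DR)=17, d(DR,M)=25/2
step 2: merge (DR,M) at d=25/2; branch lengths DR→15/4, M→25/4; new cluster DMR
  updated: d(B,DMR)=50/3
step 3: merge (B,DMR) at d=50/3; branch lengths B→25/3, DMR→25/12; new cluster BDMR
final tree: (B:25/3,((D:5/2,R:5/2):15/4,M:25/4):25/12)
total length: 305/12

(B:25/3,((D:5/2,R:5/2):15/4,M:25/4):25/12)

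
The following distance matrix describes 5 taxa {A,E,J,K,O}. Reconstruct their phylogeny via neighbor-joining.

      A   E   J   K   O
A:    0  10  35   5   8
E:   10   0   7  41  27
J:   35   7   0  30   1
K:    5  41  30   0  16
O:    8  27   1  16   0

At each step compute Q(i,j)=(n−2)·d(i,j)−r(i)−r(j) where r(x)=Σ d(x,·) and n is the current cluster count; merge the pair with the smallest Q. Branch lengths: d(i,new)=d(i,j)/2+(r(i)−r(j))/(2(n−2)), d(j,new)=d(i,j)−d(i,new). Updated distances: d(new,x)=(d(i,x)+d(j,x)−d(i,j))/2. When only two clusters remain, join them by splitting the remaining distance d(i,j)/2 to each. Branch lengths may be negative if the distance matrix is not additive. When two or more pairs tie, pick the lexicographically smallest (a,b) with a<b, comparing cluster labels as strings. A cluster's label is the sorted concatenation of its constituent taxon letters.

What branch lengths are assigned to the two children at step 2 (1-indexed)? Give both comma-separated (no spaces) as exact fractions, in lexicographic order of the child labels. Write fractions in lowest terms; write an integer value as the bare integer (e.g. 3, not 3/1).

iteration 1: select E,J (d=7, Q=-137); attach at lengths (11/2, 3/2); label the merged cluster EJ
  updated: d(A,EJ)=19, d(EJ,K)=32, d(EJ,O)=21/2
iteration 2: select A,K (d=5, Q=-75); attach at lengths (-11/4, 31/4); label the merged cluster AK
  updated: d(AK,EJ)=23, d(AK,O)=19/2
iteration 3: select AK,EJ (d=23, Q=-43); attach at lengths (11, 12); label the merged cluster AEJK
  updated: d(AEJK,O)=-3/2
iteration 4: select AEJK,O (d=-3/2); attach at lengths (-3/4, -3/4); label the merged cluster AEJKO
final tree: (((A:-11/4,K:31/4):11,(E:11/2,J:3/2):12):-3/4,O:-3/4)
total length: 67/2

-11/4,31/4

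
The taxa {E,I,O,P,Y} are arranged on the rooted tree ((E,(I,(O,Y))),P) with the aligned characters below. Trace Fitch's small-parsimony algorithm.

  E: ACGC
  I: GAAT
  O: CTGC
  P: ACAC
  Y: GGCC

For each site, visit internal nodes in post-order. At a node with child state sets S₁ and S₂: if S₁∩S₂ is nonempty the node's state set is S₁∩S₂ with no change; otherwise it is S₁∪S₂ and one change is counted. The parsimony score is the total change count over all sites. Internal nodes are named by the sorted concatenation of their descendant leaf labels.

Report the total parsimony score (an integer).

9

[col 0] OY: children O:{C}, Y:{G} ∪→ {C,G}; cost 1
[col 0] IOY: children I:{G}, OY:{C,G} ∩→ {G}; cost 0
[col 0] EIOY: children E:{A}, IOY:{G} ∪→ {A,G}; cost 1
[col 0] EIOPY: children EIOY:{A,G}, P:{A} ∩→ {A}; cost 0
[col 1] OY: children O:{T}, Y:{G} ∪→ {G,T}; cost 1
[col 1] IOY: children I:{A}, OY:{G,T} ∪→ {A,G,T}; cost 1
[col 1] EIOY: children E:{C}, IOY:{A,G,T} ∪→ {A,C,G,T}; cost 1
[col 1] EIOPY: children EIOY:{A,C,G,T}, P:{C} ∩→ {C}; cost 0
[col 2] OY: children O:{G}, Y:{C} ∪→ {C,G}; cost 1
[col 2] IOY: children I:{A}, OY:{C,G} ∪→ {A,C,G}; cost 1
[col 2] EIOY: children E:{G}, IOY:{A,C,G} ∩→ {G}; cost 0
[col 2] EIOPY: children EIOY:{G}, P:{A} ∪→ {A,G}; cost 1
[col 3] OY: children O:{C}, Y:{C} ∩→ {C}; cost 0
[col 3] IOY: children I:{T}, OY:{C} ∪→ {C,T}; cost 1
[col 3] EIOY: children E:{C}, IOY:{C,T} ∩→ {C}; cost 0
[col 3] EIOPY: children EIOY:{C}, P:{C} ∩→ {C}; cost 0
per-site changes: [2, 3, 3, 1]; total = 9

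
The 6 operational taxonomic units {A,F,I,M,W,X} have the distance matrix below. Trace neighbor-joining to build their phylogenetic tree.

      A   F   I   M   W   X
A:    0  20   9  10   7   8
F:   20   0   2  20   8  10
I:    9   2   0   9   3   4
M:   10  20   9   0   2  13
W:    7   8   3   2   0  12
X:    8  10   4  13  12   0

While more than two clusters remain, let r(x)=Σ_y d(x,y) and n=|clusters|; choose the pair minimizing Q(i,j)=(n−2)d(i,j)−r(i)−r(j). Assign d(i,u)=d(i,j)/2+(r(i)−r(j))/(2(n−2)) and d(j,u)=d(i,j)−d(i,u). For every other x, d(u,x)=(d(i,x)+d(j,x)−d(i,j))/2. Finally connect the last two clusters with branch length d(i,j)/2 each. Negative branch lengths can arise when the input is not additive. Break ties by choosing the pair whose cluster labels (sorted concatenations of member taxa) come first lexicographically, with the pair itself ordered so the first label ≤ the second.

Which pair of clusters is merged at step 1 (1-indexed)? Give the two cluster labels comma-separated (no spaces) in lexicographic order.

F,I

1. join F+I (d=2, Q=-79) ⇒ FI; edges |F|=41/8, |I|=-25/8
  updated: d(A,FI)=27/2, d(FI,M)=27/2, d(FI,W)=9/2, d(FI,X)=6
2. join FI+X (d=6, Q=-117/2) ⇒ FIX; edges |FI|=11/4, |X|=13/4
  updated: d(A,FIX)=31/4, d(FIX,M)=41/4, d(FIX,W)=21/4
3. join A+FIX (d=31/4, Q=-65/2) ⇒ AFIX; edges |A|=17/4, |FIX|=7/2
  updated: d(AFIX,M)=25/4, d(AFIX,W)=9/4
4. join AFIX+M (d=25/4, Q=-21/2) ⇒ AFIMX; edges |AFIX|=13/4, |M|=3
  updated: d(AFIMX,W)=-1
5. join AFIMX+W (d=-1) ⇒ AFIMWX; edges |AFIMX|=-1/2, |W|=-1/2
final tree: (((A:17/4,((F:41/8,I:-25/8):11/4,X:13/4):7/2):13/4,M:3):-1/2,W:-1/2)
total length: 21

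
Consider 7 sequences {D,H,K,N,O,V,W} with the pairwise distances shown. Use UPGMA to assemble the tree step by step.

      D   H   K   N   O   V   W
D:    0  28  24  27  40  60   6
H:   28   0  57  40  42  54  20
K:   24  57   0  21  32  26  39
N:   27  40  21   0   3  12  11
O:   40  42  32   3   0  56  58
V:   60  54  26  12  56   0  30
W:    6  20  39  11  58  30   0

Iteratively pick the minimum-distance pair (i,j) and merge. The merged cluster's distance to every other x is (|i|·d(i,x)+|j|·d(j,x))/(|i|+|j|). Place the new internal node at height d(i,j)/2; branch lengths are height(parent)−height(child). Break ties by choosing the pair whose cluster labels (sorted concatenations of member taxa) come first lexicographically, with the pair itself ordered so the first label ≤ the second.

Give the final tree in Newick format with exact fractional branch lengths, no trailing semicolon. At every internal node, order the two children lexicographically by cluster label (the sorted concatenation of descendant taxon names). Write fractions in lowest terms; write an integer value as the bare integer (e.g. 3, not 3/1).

iteration 1: select N,O (d=3); attach at lengths (3/2, 3/2); label the merged cluster NO
  updated: d(D,NO)=67/2, d(H,NO)=41, d(K,NO)=53/2, d(NO,V)=34, d(NO,W)=69/2
iteration 2: select D,W (d=6); attach at lengths (3, 3); label the merged cluster DW
  updated: d(DW,H)=24, d(DW,K)=63/2, d(DW,NO)=34, d(DW,V)=45
iteration 3: select DW,H (d=24); attach at lengths (9, 12); label the merged cluster DHW
  updated: d(DHW,K)=40, d(DHW,NO)=109/3, d(DHW,V)=48
iteration 4: select K,V (d=26); attach at lengths (13, 13); label the merged cluster KV
  updated: d(DHW,KV)=44, d(KV,NO)=121/4
iteration 5: select KV,NO (d=121/4); attach at lengths (17/8, 109/8); label the merged cluster KNOV
  updated: d(DHW,KNOV)=241/6
iteration 6: select DHW,KNOV (d=241/6); attach at lengths (97/12, 119/24); label the merged cluster DHKNOVW
final tree: (((D:3,W:3):9,H:12):97/12,((K:13,V:13):17/8,(N:3/2,O:3/2):109/8):119/24)
total length: 2035/24

(((D:3,W:3):9,H:12):97/12,((K:13,V:13):17/8,(N:3/2,O:3/2):109/8):119/24)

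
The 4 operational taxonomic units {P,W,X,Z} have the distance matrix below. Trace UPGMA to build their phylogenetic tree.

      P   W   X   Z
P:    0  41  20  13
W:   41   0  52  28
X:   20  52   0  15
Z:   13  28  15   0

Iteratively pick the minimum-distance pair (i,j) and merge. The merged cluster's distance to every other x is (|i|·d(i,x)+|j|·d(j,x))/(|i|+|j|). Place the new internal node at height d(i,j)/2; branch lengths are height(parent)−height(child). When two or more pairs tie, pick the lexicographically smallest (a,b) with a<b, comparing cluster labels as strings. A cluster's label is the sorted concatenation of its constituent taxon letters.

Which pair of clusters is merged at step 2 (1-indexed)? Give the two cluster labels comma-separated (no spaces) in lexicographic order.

step 1: merge (P,Z) at d=13; branch lengths P→13/2, Z→13/2; new cluster PZ
  updated: d(PZ,W)=69/2, d(PZ,X)=35/2
step 2: merge (PZ,X) at d=35/2; branch lengths PZ→9/4, X→35/4; new cluster PXZ
  updated: d(PXZ,W)=121/3
step 3: merge (PXZ,W) at d=121/3; branch lengths PXZ→137/12, W→121/6; new cluster PWXZ
final tree: (((P:13/2,Z:13/2):9/4,X:35/4):137/12,W:121/6)
total length: 667/12

PZ,X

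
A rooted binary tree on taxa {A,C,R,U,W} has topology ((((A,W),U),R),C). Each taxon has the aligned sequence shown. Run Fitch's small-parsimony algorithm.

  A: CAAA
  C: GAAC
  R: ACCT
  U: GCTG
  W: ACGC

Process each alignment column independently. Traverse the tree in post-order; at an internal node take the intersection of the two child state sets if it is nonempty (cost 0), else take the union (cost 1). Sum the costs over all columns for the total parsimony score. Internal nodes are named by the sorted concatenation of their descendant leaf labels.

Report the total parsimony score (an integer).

AW@0: {C} ∪ {A} = {A,C} (union, +1)
AUW@0: {A,C} ∪ {G} = {A,C,G} (union, +1)
ARUW@0: {A,C,G} ∩ {A} = {A} (intersection, +0)
ACRUW@0: {A} ∪ {G} = {A,G} (union, +1)
AW@1: {A} ∪ {C} = {A,C} (union, +1)
AUW@1: {A,C} ∩ {C} = {C} (intersection, +0)
ARUW@1: {C} ∩ {C} = {C} (intersection, +0)
ACRUW@1: {C} ∪ {A} = {A,C} (union, +1)
AW@2: {A} ∪ {G} = {A,G} (union, +1)
AUW@2: {A,G} ∪ {T} = {A,G,T} (union, +1)
ARUW@2: {A,G,T} ∪ {C} = {A,C,G,T} (union, +1)
ACRUW@2: {A,C,G,T} ∩ {A} = {A} (intersection, +0)
AW@3: {A} ∪ {C} = {A,C} (union, +1)
AUW@3: {A,C} ∪ {G} = {A,C,G} (union, +1)
ARUW@3: {A,C,G} ∪ {T} = {A,C,G,T} (union, +1)
ACRUW@3: {A,C,G,T} ∩ {C} = {C} (intersection, +0)
per-site changes: [3, 2, 3, 3]; total = 11

11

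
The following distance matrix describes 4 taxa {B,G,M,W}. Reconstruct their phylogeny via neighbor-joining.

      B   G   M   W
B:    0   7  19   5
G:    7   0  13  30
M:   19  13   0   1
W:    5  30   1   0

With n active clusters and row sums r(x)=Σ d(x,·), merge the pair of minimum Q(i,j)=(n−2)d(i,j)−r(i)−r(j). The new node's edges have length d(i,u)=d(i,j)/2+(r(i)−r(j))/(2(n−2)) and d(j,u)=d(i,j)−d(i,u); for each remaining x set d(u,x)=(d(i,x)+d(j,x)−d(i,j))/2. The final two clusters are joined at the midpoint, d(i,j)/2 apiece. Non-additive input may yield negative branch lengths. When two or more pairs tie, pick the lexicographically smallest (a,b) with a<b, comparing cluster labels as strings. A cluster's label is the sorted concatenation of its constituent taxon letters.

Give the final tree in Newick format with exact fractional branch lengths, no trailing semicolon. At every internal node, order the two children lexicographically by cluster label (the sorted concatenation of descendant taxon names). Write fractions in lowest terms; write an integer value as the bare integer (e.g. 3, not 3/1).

(((B:-5/4,G:33/4):51/4,M:-1/4):5/8,W:5/8)

step 1: merge (B,G) at d=7, Q=-67; branch lengths B→-5/4, G→33/4; new cluster BG
  updated: d(BG,M)=25/2, d(BG,W)=14
step 2: merge (BG,M) at d=25/2, Q=-55/2; branch lengths BG→51/4, M→-1/4; new cluster BGM
  updated: d(BGM,W)=5/4
step 3: merge (BGM,W) at d=5/4; branch lengths BGM→5/8, W→5/8; new cluster BGMW
final tree: (((B:-5/4,G:33/4):51/4,M:-1/4):5/8,W:5/8)
total length: 83/4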